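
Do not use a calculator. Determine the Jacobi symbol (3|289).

1

Reciprocity: 3 ≡ 3 and 289 ≡ 1 (mod 4), so (3/289) = +(289/3).
Reduce top mod 3: now compute (1/3).
Reached (1/3) = 1. Collecting the sign flips along the way, the symbol is +1.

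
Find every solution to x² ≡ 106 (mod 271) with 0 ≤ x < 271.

Since 271 ≡ 3 (mod 4), a square root of 106 is 106^((271+1)/4) = 106^68 mod 271.
Repeated squaring: 106^2≡125, 106^4≡178, 106^8≡248, 106^16≡258, 106^32≡169, 106^64≡106 (mod 271).
106^68 = 106^(64+4) ≡ 169 (mod 271).
Check: 169² = 28561 ≡ 106 (mod 271). The two roots are 102 and 169.

102, 169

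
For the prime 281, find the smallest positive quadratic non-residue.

(2/281) = +1, so 2 is a residue.
(3/281) = −1, so 3 is the smallest positive non-residue mod 281.

3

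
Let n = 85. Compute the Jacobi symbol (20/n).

Pull out 2^2: since 85 ≡ 5 (mod 8), (2/85) = -1, so (2/85)^2 = +1.
Reciprocity: 5 ≡ 1 and 85 ≡ 1 (mod 4), so (5/85) = +(85/5).
Reduce top mod 5: now compute (0/5).
Top reduces to 0: gcd > 1, so the symbol is 0.

0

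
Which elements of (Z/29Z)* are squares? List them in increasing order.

1,4,5,6,7,9,13,16,20,22,23,24,25,28

Square k = 1,…,14 (k and 29−k give the same square):
1²=1, 2²=4, 3²=9, 4²=16, 5²=25, 6²≡7, 7²≡20, 8²≡6, 9²≡23, 10²≡13, 11²≡5, 12²≡28, 13²≡24, 14²≡22 (mod 29).
So the quadratic residues mod 29 are {1, 4, 5, 6, 7, 9, 13, 16, 20, 22, 23, 24, 25, 28}.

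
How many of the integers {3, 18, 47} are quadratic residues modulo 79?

1

(3/79) = -1 → non-residue.
(18/79) = +1 → QR.
(47/79) = -1 → non-residue.
Total quadratic residues among the 3: 1.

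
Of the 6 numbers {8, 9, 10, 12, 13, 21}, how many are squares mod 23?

(8/23) = +1 → QR.
(9/23) = +1 → QR.
(10/23) = -1 → non-residue.
(12/23) = +1 → QR.
(13/23) = +1 → QR.
(21/23) = -1 → non-residue.
Total quadratic residues among the 6: 4.

4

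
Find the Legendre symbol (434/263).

-1

First reduce: 434 ≡ 171 (mod 263).
Reciprocity: 171 ≡ 3 and 263 ≡ 3 (mod 4), so (171/263) = −(263/171).
Reduce top mod 171: now compute (92/171).
Pull out 2^2: since 171 ≡ 3 (mod 8), (2/171) = -1, so (2/171)^2 = +1.
Reciprocity: 23 ≡ 3 and 171 ≡ 3 (mod 4), so (23/171) = −(171/23).
Reduce top mod 23: now compute (10/23).
Pull out 2: since 23 ≡ 7 (mod 8), (2/23) = +1.
Reciprocity: 5 ≡ 1 and 23 ≡ 3 (mod 4), so (5/23) = +(23/5).
Reduce top mod 5: now compute (3/5).
Reciprocity: 3 ≡ 3 and 5 ≡ 1 (mod 4), so (3/5) = +(5/3).
Reduce top mod 3: now compute (2/3).
Pull out 2: since 3 ≡ 3 (mod 8), (2/3) = -1.
Reached (1/3) = 1. Collecting the sign flips along the way, the symbol is -1.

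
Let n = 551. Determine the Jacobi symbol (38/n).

0

Pull out 2: since 551 ≡ 7 (mod 8), (2/551) = +1.
Reciprocity: 19 ≡ 3 and 551 ≡ 3 (mod 4), so (19/551) = −(551/19).
Reduce top mod 19: now compute (0/19).
Top reduces to 0: gcd > 1, so the symbol is 0.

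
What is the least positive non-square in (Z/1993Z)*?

(2/1993) = +1, so 2 is a residue.
(3/1993) = +1, so 3 is a residue.
(4/1993) = +1, so 4 is a residue.
(5/1993) = −1, so 5 is the smallest positive non-residue mod 1993.

5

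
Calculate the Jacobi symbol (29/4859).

Reciprocity: 29 ≡ 1 and 4859 ≡ 3 (mod 4), so (29/4859) = +(4859/29).
Reduce top mod 29: now compute (16/29).
Pull out 2^4: since 29 ≡ 5 (mod 8), (2/29) = -1, so (2/29)^4 = +1.
Reached (1/29) = 1. Collecting the sign flips along the way, the symbol is +1.

1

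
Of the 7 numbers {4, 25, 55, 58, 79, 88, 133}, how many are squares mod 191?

4

(4/191) = +1 → QR.
(25/191) = +1 → QR.
(55/191) = -1 → non-residue.
(58/191) = -1 → non-residue.
(79/191) = +1 → QR.
(88/191) = -1 → non-residue.
(133/191) = +1 → QR.
Total quadratic residues among the 7: 4.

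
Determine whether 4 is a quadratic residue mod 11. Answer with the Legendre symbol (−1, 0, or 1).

Euler's criterion: (4/11) ≡ 4^5 (mod 11).
4^2 ≡ 5 (mod 11)
4^4 ≡ 3 (mod 11)
4^5 = 4^(4+1) ≡ 1 (mod 11).
Result is 1, so (4/11) = 1.

1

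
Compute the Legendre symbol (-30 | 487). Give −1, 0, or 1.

First reduce: -30 ≡ 457 (mod 487).
Reciprocity: 457 ≡ 1 and 487 ≡ 3 (mod 4), so (457/487) = +(487/457).
Reduce top mod 457: now compute (30/457).
Pull out 2: since 457 ≡ 1 (mod 8), (2/457) = +1.
Reciprocity: 15 ≡ 3 and 457 ≡ 1 (mod 4), so (15/457) = +(457/15).
Reduce top mod 15: now compute (7/15).
Reciprocity: 7 ≡ 3 and 15 ≡ 3 (mod 4), so (7/15) = −(15/7).
Reduce top mod 7: now compute (1/7).
Reached (1/7) = 1. Collecting the sign flips along the way, the symbol is -1.

-1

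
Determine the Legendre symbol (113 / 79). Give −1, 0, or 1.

First reduce: 113 ≡ 34 (mod 79).
Pull out 2: since 79 ≡ 7 (mod 8), (2/79) = +1.
Reciprocity: 17 ≡ 1 and 79 ≡ 3 (mod 4), so (17/79) = +(79/17).
Reduce top mod 17: now compute (11/17).
Reciprocity: 11 ≡ 3 and 17 ≡ 1 (mod 4), so (11/17) = +(17/11).
Reduce top mod 11: now compute (6/11).
Pull out 2: since 11 ≡ 3 (mod 8), (2/11) = -1.
Reciprocity: 3 ≡ 3 and 11 ≡ 3 (mod 4), so (3/11) = −(11/3).
Reduce top mod 3: now compute (2/3).
Pull out 2: since 3 ≡ 3 (mod 8), (2/3) = -1.
Reached (1/3) = 1. Collecting the sign flips along the way, the symbol is -1.

-1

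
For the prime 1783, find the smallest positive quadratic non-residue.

3

(2/1783) = +1, so 2 is a residue.
(3/1783) = −1, so 3 is the smallest positive non-residue mod 1783.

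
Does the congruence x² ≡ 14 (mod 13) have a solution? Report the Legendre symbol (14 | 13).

1

First reduce: 14 ≡ 1 (mod 13).
Reached (1/13) = 1. Collecting the sign flips along the way, the symbol is +1.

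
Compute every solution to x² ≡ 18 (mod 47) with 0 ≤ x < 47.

Since 47 ≡ 3 (mod 4), a square root of 18 is 18^((47+1)/4) = 18^12 mod 47.
Repeated squaring: 18^2≡42, 18^4≡25, 18^8≡14 (mod 47).
18^12 = 18^(8+4) ≡ 21 (mod 47).
Check: 21² = 441 ≡ 18 (mod 47). The two roots are 21 and 26.

21, 26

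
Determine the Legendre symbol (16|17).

1

Pull out 2^4: since 17 ≡ 1 (mod 8), (2/17) = +1, so (2/17)^4 = +1.
Reached (1/17) = 1. Collecting the sign flips along the way, the symbol is +1.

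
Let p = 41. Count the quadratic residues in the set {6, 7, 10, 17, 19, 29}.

1

(6/41) = -1 → non-residue.
(7/41) = -1 → non-residue.
(10/41) = +1 → QR.
(17/41) = -1 → non-residue.
(19/41) = -1 → non-residue.
(29/41) = -1 → non-residue.
Total quadratic residues among the 6: 1.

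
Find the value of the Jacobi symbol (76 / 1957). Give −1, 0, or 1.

0

Pull out 2^2: since 1957 ≡ 5 (mod 8), (2/1957) = -1, so (2/1957)^2 = +1.
Reciprocity: 19 ≡ 3 and 1957 ≡ 1 (mod 4), so (19/1957) = +(1957/19).
Reduce top mod 19: now compute (0/19).
Top reduces to 0: gcd > 1, so the symbol is 0.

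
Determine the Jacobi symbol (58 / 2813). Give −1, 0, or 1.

Pull out 2: since 2813 ≡ 5 (mod 8), (2/2813) = -1.
Reciprocity: 29 ≡ 1 and 2813 ≡ 1 (mod 4), so (29/2813) = +(2813/29).
Reduce top mod 29: now compute (0/29).
Top reduces to 0: gcd > 1, so the symbol is 0.

0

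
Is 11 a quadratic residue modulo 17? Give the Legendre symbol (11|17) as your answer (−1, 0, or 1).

Reciprocity: 11 ≡ 3 and 17 ≡ 1 (mod 4), so (11/17) = +(17/11).
Reduce top mod 11: now compute (6/11).
Pull out 2: since 11 ≡ 3 (mod 8), (2/11) = -1.
Reciprocity: 3 ≡ 3 and 11 ≡ 3 (mod 4), so (3/11) = −(11/3).
Reduce top mod 3: now compute (2/3).
Pull out 2: since 3 ≡ 3 (mod 8), (2/3) = -1.
Reached (1/3) = 1. Collecting the sign flips along the way, the symbol is -1.

-1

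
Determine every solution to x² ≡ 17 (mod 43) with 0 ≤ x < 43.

19, 24

Since 43 ≡ 3 (mod 4), a square root of 17 is 17^((43+1)/4) = 17^11 mod 43.
Repeated squaring: 17^2≡31, 17^4≡15, 17^8≡10 (mod 43).
17^11 = 17^(8+2+1) ≡ 24 (mod 43).
Check: 24² = 576 ≡ 17 (mod 43). The two roots are 19 and 24.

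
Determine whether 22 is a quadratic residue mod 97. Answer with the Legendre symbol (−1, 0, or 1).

Pull out 2: since 97 ≡ 1 (mod 8), (2/97) = +1.
Reciprocity: 11 ≡ 3 and 97 ≡ 1 (mod 4), so (11/97) = +(97/11).
Reduce top mod 11: now compute (9/11).
Reciprocity: 9 ≡ 1 and 11 ≡ 3 (mod 4), so (9/11) = +(11/9).
Reduce top mod 9: now compute (2/9).
Pull out 2: since 9 ≡ 1 (mod 8), (2/9) = +1.
Reached (1/9) = 1. Collecting the sign flips along the way, the symbol is +1.

1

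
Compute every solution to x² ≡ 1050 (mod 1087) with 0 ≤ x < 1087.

158, 929

Since 1087 ≡ 3 (mod 4), a square root of 1050 is 1050^((1087+1)/4) = 1050^272 mod 1087.
Repeated squaring: 1050^2≡282, 1050^4≡173, 1050^8≡580, 1050^16≡517, 1050^32≡974, 1050^64≡812, 1050^128≡622, 1050^256≡999 (mod 1087).
1050^272 = 1050^(256+16) ≡ 158 (mod 1087).
Check: 158² = 24964 ≡ 1050 (mod 1087). The two roots are 158 and 929.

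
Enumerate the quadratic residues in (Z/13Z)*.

Square k = 1,…,6 (k and 13−k give the same square):
1²=1, 2²=4, 3²=9, 4²≡3, 5²≡12, 6²≡10 (mod 13).
So the quadratic residues mod 13 are {1, 3, 4, 9, 10, 12}.

1,3,4,9,10,12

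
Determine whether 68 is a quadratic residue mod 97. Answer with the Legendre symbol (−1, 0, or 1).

-1

Euler's criterion: (68/97) ≡ 68^48 (mod 97).
68^2 ≡ 65 (mod 97)
68^4 ≡ 54 (mod 97)
68^8 ≡ 6 (mod 97)
68^16 ≡ 36 (mod 97)
68^32 ≡ 35 (mod 97)
68^48 = 68^(32+16) ≡ 96 (mod 97).
Result is 96 ≡ −1, so (68/97) = −1.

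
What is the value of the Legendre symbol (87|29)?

0

First reduce: 87 ≡ 0 (mod 29).
Top reduces to 0: gcd > 1, so the symbol is 0.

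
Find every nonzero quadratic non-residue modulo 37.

Square k = 1,…,18 (k and 37−k give the same square):
1²=1, 2²=4, 3²=9, 4²=16, 5²=25, 6²=36, 7²≡12, 8²≡27, 9²≡7, 10²≡26, 11²≡10, 12²≡33, 13²≡21, 14²≡11, 15²≡3, 16²≡34, 17²≡30, 18²≡28 (mod 37).
The residues are {1, 3, 4, 7, 9, 10, 11, 12, 16, 21, 25, 26, 27, 28, 30, 33, 34, 36}; the non-residues are the remaining 18 nonzero classes.

2,5,6,8,13,14,15,17,18,19,20,22,23,24,29,31,32,35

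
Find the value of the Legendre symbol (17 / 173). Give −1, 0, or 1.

-1

Euler's criterion: (17/173) ≡ 17^86 (mod 173).
17^2 ≡ 116 (mod 173)
17^4 ≡ 135 (mod 173)
17^8 ≡ 60 (mod 173)
17^16 ≡ 140 (mod 173)
17^32 ≡ 51 (mod 173)
17^64 ≡ 6 (mod 173)
17^86 = 17^(64+16+4+2) ≡ 172 (mod 173).
Result is 172 ≡ −1, so (17/173) = −1.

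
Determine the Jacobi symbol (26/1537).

1

Pull out 2: since 1537 ≡ 1 (mod 8), (2/1537) = +1.
Reciprocity: 13 ≡ 1 and 1537 ≡ 1 (mod 4), so (13/1537) = +(1537/13).
Reduce top mod 13: now compute (3/13).
Reciprocity: 3 ≡ 3 and 13 ≡ 1 (mod 4), so (3/13) = +(13/3).
Reduce top mod 3: now compute (1/3).
Reached (1/3) = 1. Collecting the sign flips along the way, the symbol is +1.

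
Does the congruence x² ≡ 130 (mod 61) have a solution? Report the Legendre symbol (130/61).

-1

First reduce: 130 ≡ 8 (mod 61).
Pull out 2^3: since 61 ≡ 5 (mod 8), (2/61) = -1, so (2/61)^3 = -1.
Reached (1/61) = 1. Collecting the sign flips along the way, the symbol is -1.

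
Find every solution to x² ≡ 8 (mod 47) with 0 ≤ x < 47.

14, 33

Since 47 ≡ 3 (mod 4), a square root of 8 is 8^((47+1)/4) = 8^12 mod 47.
Repeated squaring: 8^2≡17, 8^4≡7, 8^8≡2 (mod 47).
8^12 = 8^(8+4) ≡ 14 (mod 47).
Check: 14² = 196 ≡ 8 (mod 47). The two roots are 14 and 33.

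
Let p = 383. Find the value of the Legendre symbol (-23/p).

-1

First reduce: -23 ≡ 360 (mod 383).
Pull out 2^3: since 383 ≡ 7 (mod 8), (2/383) = +1, so (2/383)^3 = +1.
Reciprocity: 45 ≡ 1 and 383 ≡ 3 (mod 4), so (45/383) = +(383/45).
Reduce top mod 45: now compute (23/45).
Reciprocity: 23 ≡ 3 and 45 ≡ 1 (mod 4), so (23/45) = +(45/23).
Reduce top mod 23: now compute (22/23).
Pull out 2: since 23 ≡ 7 (mod 8), (2/23) = +1.
Reciprocity: 11 ≡ 3 and 23 ≡ 3 (mod 4), so (11/23) = −(23/11).
Reduce top mod 11: now compute (1/11).
Reached (1/11) = 1. Collecting the sign flips along the way, the symbol is -1.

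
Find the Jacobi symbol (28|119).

Pull out 2^2: since 119 ≡ 7 (mod 8), (2/119) = +1, so (2/119)^2 = +1.
Reciprocity: 7 ≡ 3 and 119 ≡ 3 (mod 4), so (7/119) = −(119/7).
Reduce top mod 7: now compute (0/7).
Top reduces to 0: gcd > 1, so the symbol is 0.

0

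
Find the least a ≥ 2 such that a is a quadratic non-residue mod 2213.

2

(2/2213) = −1, so 2 is the smallest positive non-residue mod 2213.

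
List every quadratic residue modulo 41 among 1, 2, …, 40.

1 2 4 5 8 9 10 16 18 20 21 23 25 31 32 33 36 37 39 40

Square k = 1,…,20 (k and 41−k give the same square):
1²=1, 2²=4, 3²=9, 4²=16, 5²=25, 6²=36, 7²≡8, 8²≡23, 9²≡40, 10²≡18, 11²≡39, 12²≡21, 13²≡5, 14²≡32, 15²≡20, 16²≡10, 17²≡2, 18²≡37, 19²≡33, 20²≡31 (mod 41).
So the quadratic residues mod 41 are {1, 2, 4, 5, 8, 9, 10, 16, 18, 20, 21, 23, 25, 31, 32, 33, 36, 37, 39, 40}.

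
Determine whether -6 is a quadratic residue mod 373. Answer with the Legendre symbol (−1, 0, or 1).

-1

First reduce: -6 ≡ 367 (mod 373).
Reciprocity: 367 ≡ 3 and 373 ≡ 1 (mod 4), so (367/373) = +(373/367).
Reduce top mod 367: now compute (6/367).
Pull out 2: since 367 ≡ 7 (mod 8), (2/367) = +1.
Reciprocity: 3 ≡ 3 and 367 ≡ 3 (mod 4), so (3/367) = −(367/3).
Reduce top mod 3: now compute (1/3).
Reached (1/3) = 1. Collecting the sign flips along the way, the symbol is -1.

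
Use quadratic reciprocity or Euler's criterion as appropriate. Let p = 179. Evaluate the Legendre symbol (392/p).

-1

Euler's criterion: (392/179) ≡ 34^89 (mod 179).
34^2 ≡ 82 (mod 179)
34^4 ≡ 101 (mod 179)
34^8 ≡ 177 (mod 179)
34^16 ≡ 4 (mod 179)
34^32 ≡ 16 (mod 179)
34^64 ≡ 77 (mod 179)
34^89 = 34^(64+16+8+1) ≡ 178 (mod 179).
Result is 178 ≡ −1, so (392/179) = −1.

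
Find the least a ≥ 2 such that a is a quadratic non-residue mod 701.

2

(2/701) = −1, so 2 is the smallest positive non-residue mod 701.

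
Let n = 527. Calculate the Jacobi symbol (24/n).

1

Pull out 2^3: since 527 ≡ 7 (mod 8), (2/527) = +1, so (2/527)^3 = +1.
Reciprocity: 3 ≡ 3 and 527 ≡ 3 (mod 4), so (3/527) = −(527/3).
Reduce top mod 3: now compute (2/3).
Pull out 2: since 3 ≡ 3 (mod 8), (2/3) = -1.
Reached (1/3) = 1. Collecting the sign flips along the way, the symbol is +1.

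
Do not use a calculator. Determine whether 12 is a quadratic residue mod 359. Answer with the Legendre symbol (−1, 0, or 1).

Pull out 2^2: since 359 ≡ 7 (mod 8), (2/359) = +1, so (2/359)^2 = +1.
Reciprocity: 3 ≡ 3 and 359 ≡ 3 (mod 4), so (3/359) = −(359/3).
Reduce top mod 3: now compute (2/3).
Pull out 2: since 3 ≡ 3 (mod 8), (2/3) = -1.
Reached (1/3) = 1. Collecting the sign flips along the way, the symbol is +1.

1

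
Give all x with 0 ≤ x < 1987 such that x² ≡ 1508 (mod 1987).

Since 1987 ≡ 3 (mod 4), a square root of 1508 is 1508^((1987+1)/4) = 1508^497 mod 1987.
Repeated squaring: 1508^2≡936, 1508^4≡1816, 1508^8≡1423, 1508^16≡176, 1508^32≡1171, 1508^64≡211, 1508^128≡807, 1508^256≡1500 (mod 1987).
1508^497 = 1508^(256+128+64+32+16+1) ≡ 1077 (mod 1987).
Check: 1077² = 1159929 ≡ 1508 (mod 1987). The two roots are 910 and 1077.

910, 1077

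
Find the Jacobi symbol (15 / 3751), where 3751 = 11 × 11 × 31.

-1

Reciprocity: 15 ≡ 3 and 3751 ≡ 3 (mod 4), so (15/3751) = −(3751/15).
Reduce top mod 15: now compute (1/15).
Reached (1/15) = 1. Collecting the sign flips along the way, the symbol is -1.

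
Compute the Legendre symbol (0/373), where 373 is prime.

0

Top reduces to 0: gcd > 1, so the symbol is 0.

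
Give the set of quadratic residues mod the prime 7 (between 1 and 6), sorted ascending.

Square k = 1,…,3 (k and 7−k give the same square):
1²=1, 2²=4, 3²≡2 (mod 7).
So the quadratic residues mod 7 are {1, 2, 4}.

1,2,4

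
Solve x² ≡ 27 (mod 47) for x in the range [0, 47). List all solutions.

Since 47 ≡ 3 (mod 4), a square root of 27 is 27^((47+1)/4) = 27^12 mod 47.
Repeated squaring: 27^2≡24, 27^4≡12, 27^8≡3 (mod 47).
27^12 = 27^(8+4) ≡ 36 (mod 47).
Check: 36² = 1296 ≡ 27 (mod 47). The two roots are 11 and 36.

11, 36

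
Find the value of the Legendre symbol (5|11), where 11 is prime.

1

Euler's criterion: (5/11) ≡ 5^5 (mod 11).
5^2 ≡ 3 (mod 11)
5^4 ≡ 9 (mod 11)
5^5 = 5^(4+1) ≡ 1 (mod 11).
Result is 1, so (5/11) = 1.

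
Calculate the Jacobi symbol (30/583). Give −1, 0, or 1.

Pull out 2: since 583 ≡ 7 (mod 8), (2/583) = +1.
Reciprocity: 15 ≡ 3 and 583 ≡ 3 (mod 4), so (15/583) = −(583/15).
Reduce top mod 15: now compute (13/15).
Reciprocity: 13 ≡ 1 and 15 ≡ 3 (mod 4), so (13/15) = +(15/13).
Reduce top mod 13: now compute (2/13).
Pull out 2: since 13 ≡ 5 (mod 8), (2/13) = -1.
Reached (1/13) = 1. Collecting the sign flips along the way, the symbol is +1.

1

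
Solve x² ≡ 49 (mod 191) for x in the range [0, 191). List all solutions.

Since 191 ≡ 3 (mod 4), a square root of 49 is 49^((191+1)/4) = 49^48 mod 191.
Repeated squaring: 49^2≡109, 49^4≡39, 49^8≡184, 49^16≡49, 49^32≡109 (mod 191).
49^48 = 49^(32+16) ≡ 184 (mod 191).
Check: 184² = 33856 ≡ 49 (mod 191). The two roots are 7 and 184.

7, 184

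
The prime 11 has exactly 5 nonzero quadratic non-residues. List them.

Square k = 1,…,5 (k and 11−k give the same square):
1²=1, 2²=4, 3²=9, 4²≡5, 5²≡3 (mod 11).
The residues are {1, 3, 4, 5, 9}; the non-residues are the remaining 5 nonzero classes.

2 6 7 8 10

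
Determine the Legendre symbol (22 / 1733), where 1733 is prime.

Pull out 2: since 1733 ≡ 5 (mod 8), (2/1733) = -1.
Reciprocity: 11 ≡ 3 and 1733 ≡ 1 (mod 4), so (11/1733) = +(1733/11).
Reduce top mod 11: now compute (6/11).
Pull out 2: since 11 ≡ 3 (mod 8), (2/11) = -1.
Reciprocity: 3 ≡ 3 and 11 ≡ 3 (mod 4), so (3/11) = −(11/3).
Reduce top mod 3: now compute (2/3).
Pull out 2: since 3 ≡ 3 (mod 8), (2/3) = -1.
Reached (1/3) = 1. Collecting the sign flips along the way, the symbol is +1.

1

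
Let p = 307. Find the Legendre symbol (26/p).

1

Pull out 2: since 307 ≡ 3 (mod 8), (2/307) = -1.
Reciprocity: 13 ≡ 1 and 307 ≡ 3 (mod 4), so (13/307) = +(307/13).
Reduce top mod 13: now compute (8/13).
Pull out 2^3: since 13 ≡ 5 (mod 8), (2/13) = -1, so (2/13)^3 = -1.
Reached (1/13) = 1. Collecting the sign flips along the way, the symbol is +1.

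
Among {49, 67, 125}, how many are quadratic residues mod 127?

(49/127) = +1 → QR.
(67/127) = -1 → non-residue.
(125/127) = -1 → non-residue.
Total quadratic residues among the 3: 1.

1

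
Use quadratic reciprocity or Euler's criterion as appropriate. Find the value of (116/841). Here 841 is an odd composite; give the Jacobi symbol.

Pull out 2^2: since 841 ≡ 1 (mod 8), (2/841) = +1, so (2/841)^2 = +1.
Reciprocity: 29 ≡ 1 and 841 ≡ 1 (mod 4), so (29/841) = +(841/29).
Reduce top mod 29: now compute (0/29).
Top reduces to 0: gcd > 1, so the symbol is 0.

0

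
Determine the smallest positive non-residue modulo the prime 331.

2

(2/331) = −1, so 2 is the smallest positive non-residue mod 331.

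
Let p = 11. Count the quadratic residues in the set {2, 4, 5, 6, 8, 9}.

(2/11) = -1 → non-residue.
(4/11) = +1 → QR.
(5/11) = +1 → QR.
(6/11) = -1 → non-residue.
(8/11) = -1 → non-residue.
(9/11) = +1 → QR.
Total quadratic residues among the 6: 3.

3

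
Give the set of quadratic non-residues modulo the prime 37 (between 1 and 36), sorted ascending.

Square k = 1,…,18 (k and 37−k give the same square):
1²=1, 2²=4, 3²=9, 4²=16, 5²=25, 6²=36, 7²≡12, 8²≡27, 9²≡7, 10²≡26, 11²≡10, 12²≡33, 13²≡21, 14²≡11, 15²≡3, 16²≡34, 17²≡30, 18²≡28 (mod 37).
The residues are {1, 3, 4, 7, 9, 10, 11, 12, 16, 21, 25, 26, 27, 28, 30, 33, 34, 36}; the non-residues are the remaining 18 nonzero classes.

2, 5, 6, 8, 13, 14, 15, 17, 18, 19, 20, 22, 23, 24, 29, 31, 32, 35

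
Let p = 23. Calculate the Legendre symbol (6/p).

1

Euler's criterion: (6/23) ≡ 6^11 (mod 23).
6^2 ≡ 13 (mod 23)
6^4 ≡ 8 (mod 23)
6^8 ≡ 18 (mod 23)
6^11 = 6^(8+2+1) ≡ 1 (mod 23).
Result is 1, so (6/23) = 1.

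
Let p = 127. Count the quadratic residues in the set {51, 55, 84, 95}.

1

(51/127) = -1 → non-residue.
(55/127) = -1 → non-residue.
(84/127) = +1 → QR.
(95/127) = -1 → non-residue.
Total quadratic residues among the 4: 1.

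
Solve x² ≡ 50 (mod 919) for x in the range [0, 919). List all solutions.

Since 919 ≡ 3 (mod 4), a square root of 50 is 50^((919+1)/4) = 50^230 mod 919.
Repeated squaring: 50^2≡662, 50^4≡800, 50^8≡376, 50^16≡769, 50^32≡444, 50^64≡470, 50^128≡340 (mod 919).
50^230 = 50^(128+64+32+4+2) ≡ 625 (mod 919).
Check: 625² = 390625 ≡ 50 (mod 919). The two roots are 294 and 625.

294, 625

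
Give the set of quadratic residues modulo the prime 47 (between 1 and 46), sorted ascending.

1, 2, 3, 4, 6, 7, 8, 9, 12, 14, 16, 17, 18, 21, 24, 25, 27, 28, 32, 34, 36, 37, 42

Square k = 1,…,23 (k and 47−k give the same square):
1²=1, 2²=4, 3²=9, 4²=16, 5²=25, 6²=36, 7²≡2, 8²≡17, 9²≡34, 10²≡6, 11²≡27, 12²≡3, 13²≡28, 14²≡8, 15²≡37, 16²≡21, 17²≡7, 18²≡42, 19²≡32, 20²≡24, 21²≡18, 22²≡14, 23²≡12 (mod 47).
So the quadratic residues mod 47 are {1, 2, 3, 4, 6, 7, 8, 9, 12, 14, 16, 17, 18, 21, 24, 25, 27, 28, 32, 34, 36, 37, 42}.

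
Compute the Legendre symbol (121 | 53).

1

First reduce: 121 ≡ 15 (mod 53).
Reciprocity: 15 ≡ 3 and 53 ≡ 1 (mod 4), so (15/53) = +(53/15).
Reduce top mod 15: now compute (8/15).
Pull out 2^3: since 15 ≡ 7 (mod 8), (2/15) = +1, so (2/15)^3 = +1.
Reached (1/15) = 1. Collecting the sign flips along the way, the symbol is +1.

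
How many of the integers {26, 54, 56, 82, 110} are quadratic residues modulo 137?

(26/137) = -1 → non-residue.
(54/137) = -1 → non-residue.
(56/137) = +1 → QR.
(82/137) = -1 → non-residue.
(110/137) = -1 → non-residue.
Total quadratic residues among the 5: 1.

1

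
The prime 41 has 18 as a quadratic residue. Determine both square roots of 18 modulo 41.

41 ≡ 1 (mod 4), so we find a root by search.
Trying successive values, 10² = 100 ≡ 18 (mod 41). The other root is 41 − 10 = 31.

10, 31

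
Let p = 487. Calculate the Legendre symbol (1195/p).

1

First reduce: 1195 ≡ 221 (mod 487).
Reciprocity: 221 ≡ 1 and 487 ≡ 3 (mod 4), so (221/487) = +(487/221).
Reduce top mod 221: now compute (45/221).
Reciprocity: 45 ≡ 1 and 221 ≡ 1 (mod 4), so (45/221) = +(221/45).
Reduce top mod 45: now compute (41/45).
Reciprocity: 41 ≡ 1 and 45 ≡ 1 (mod 4), so (41/45) = +(45/41).
Reduce top mod 41: now compute (4/41).
Pull out 2^2: since 41 ≡ 1 (mod 8), (2/41) = +1, so (2/41)^2 = +1.
Reached (1/41) = 1. Collecting the sign flips along the way, the symbol is +1.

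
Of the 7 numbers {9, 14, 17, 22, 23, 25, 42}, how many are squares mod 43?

5

(9/43) = +1 → QR.
(14/43) = +1 → QR.
(17/43) = +1 → QR.
(22/43) = -1 → non-residue.
(23/43) = +1 → QR.
(25/43) = +1 → QR.
(42/43) = -1 → non-residue.
Total quadratic residues among the 7: 5.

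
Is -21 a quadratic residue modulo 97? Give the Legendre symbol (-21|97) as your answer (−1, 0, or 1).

-1

First reduce: -21 ≡ 76 (mod 97).
Pull out 2^2: since 97 ≡ 1 (mod 8), (2/97) = +1, so (2/97)^2 = +1.
Reciprocity: 19 ≡ 3 and 97 ≡ 1 (mod 4), so (19/97) = +(97/19).
Reduce top mod 19: now compute (2/19).
Pull out 2: since 19 ≡ 3 (mod 8), (2/19) = -1.
Reached (1/19) = 1. Collecting the sign flips along the way, the symbol is -1.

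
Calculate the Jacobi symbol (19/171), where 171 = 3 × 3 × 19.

Reciprocity: 19 ≡ 3 and 171 ≡ 3 (mod 4), so (19/171) = −(171/19).
Reduce top mod 19: now compute (0/19).
Top reduces to 0: gcd > 1, so the symbol is 0.

0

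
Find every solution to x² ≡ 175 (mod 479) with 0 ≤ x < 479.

190, 289

Since 479 ≡ 3 (mod 4), a square root of 175 is 175^((479+1)/4) = 175^120 mod 479.
Repeated squaring: 175^2≡448, 175^4≡3, 175^8≡9, 175^16≡81, 175^32≡334, 175^64≡428 (mod 479).
175^120 = 175^(64+32+16+8) ≡ 289 (mod 479).
Check: 289² = 83521 ≡ 175 (mod 479). The two roots are 190 and 289.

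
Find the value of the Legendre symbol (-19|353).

1

Euler's criterion: (-19/353) ≡ 334^176 (mod 353).
334^2 ≡ 8 (mod 353)
334^4 ≡ 64 (mod 353)
334^8 ≡ 213 (mod 353)
334^16 ≡ 185 (mod 353)
334^32 ≡ 337 (mod 353)
334^64 ≡ 256 (mod 353)
334^128 ≡ 231 (mod 353)
334^176 = 334^(128+32+16) ≡ 1 (mod 353).
Result is 1, so (-19/353) = 1.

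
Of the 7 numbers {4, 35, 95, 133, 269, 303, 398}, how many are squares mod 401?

3

(4/401) = +1 → QR.
(35/401) = +1 → QR.
(95/401) = -1 → non-residue.
(133/401) = -1 → non-residue.
(269/401) = -1 → non-residue.
(303/401) = +1 → QR.
(398/401) = -1 → non-residue.
Total quadratic residues among the 7: 3.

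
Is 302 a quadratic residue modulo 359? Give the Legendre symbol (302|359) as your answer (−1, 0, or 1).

1

Pull out 2: since 359 ≡ 7 (mod 8), (2/359) = +1.
Reciprocity: 151 ≡ 3 and 359 ≡ 3 (mod 4), so (151/359) = −(359/151).
Reduce top mod 151: now compute (57/151).
Reciprocity: 57 ≡ 1 and 151 ≡ 3 (mod 4), so (57/151) = +(151/57).
Reduce top mod 57: now compute (37/57).
Reciprocity: 37 ≡ 1 and 57 ≡ 1 (mod 4), so (37/57) = +(57/37).
Reduce top mod 37: now compute (20/37).
Pull out 2^2: since 37 ≡ 5 (mod 8), (2/37) = -1, so (2/37)^2 = +1.
Reciprocity: 5 ≡ 1 and 37 ≡ 1 (mod 4), so (5/37) = +(37/5).
Reduce top mod 5: now compute (2/5).
Pull out 2: since 5 ≡ 5 (mod 8), (2/5) = -1.
Reached (1/5) = 1. Collecting the sign flips along the way, the symbol is +1.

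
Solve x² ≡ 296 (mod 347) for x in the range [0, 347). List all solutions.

83, 264

Since 347 ≡ 3 (mod 4), a square root of 296 is 296^((347+1)/4) = 296^87 mod 347.
Repeated squaring: 296^2≡172, 296^4≡89, 296^8≡287, 296^16≡130, 296^32≡244, 296^64≡199 (mod 347).
296^87 = 296^(64+16+4+2+1) ≡ 83 (mod 347).
Check: 83² = 6889 ≡ 296 (mod 347). The two roots are 83 and 264.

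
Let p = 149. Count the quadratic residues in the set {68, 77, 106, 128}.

(68/149) = +1 → QR.
(77/149) = -1 → non-residue.
(106/149) = -1 → non-residue.
(128/149) = -1 → non-residue.
Total quadratic residues among the 4: 1.

1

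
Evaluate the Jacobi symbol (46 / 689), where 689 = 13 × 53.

-1

Pull out 2: since 689 ≡ 1 (mod 8), (2/689) = +1.
Reciprocity: 23 ≡ 3 and 689 ≡ 1 (mod 4), so (23/689) = +(689/23).
Reduce top mod 23: now compute (22/23).
Pull out 2: since 23 ≡ 7 (mod 8), (2/23) = +1.
Reciprocity: 11 ≡ 3 and 23 ≡ 3 (mod 4), so (11/23) = −(23/11).
Reduce top mod 11: now compute (1/11).
Reached (1/11) = 1. Collecting the sign flips along the way, the symbol is -1.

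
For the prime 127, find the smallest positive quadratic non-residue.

3

(2/127) = +1, so 2 is a residue.
(3/127) = −1, so 3 is the smallest positive non-residue mod 127.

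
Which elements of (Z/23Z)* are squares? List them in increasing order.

Square k = 1,…,11 (k and 23−k give the same square):
1²=1, 2²=4, 3²=9, 4²=16, 5²≡2, 6²≡13, 7²≡3, 8²≡18, 9²≡12, 10²≡8, 11²≡6 (mod 23).
So the quadratic residues mod 23 are {1, 2, 3, 4, 6, 8, 9, 12, 13, 16, 18}.

1,2,3,4,6,8,9,12,13,16,18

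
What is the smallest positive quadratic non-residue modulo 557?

(2/557) = −1, so 2 is the smallest positive non-residue mod 557.

2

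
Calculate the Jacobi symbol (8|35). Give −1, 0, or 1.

-1

Pull out 2^3: since 35 ≡ 3 (mod 8), (2/35) = -1, so (2/35)^3 = -1.
Reached (1/35) = 1. Collecting the sign flips along the way, the symbol is -1.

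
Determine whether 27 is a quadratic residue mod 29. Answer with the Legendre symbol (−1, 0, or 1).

-1

Euler's criterion: (27/29) ≡ 27^14 (mod 29).
27^2 ≡ 4 (mod 29)
27^4 ≡ 16 (mod 29)
27^8 ≡ 24 (mod 29)
27^14 = 27^(8+4+2) ≡ 28 (mod 29).
Result is 28 ≡ −1, so (27/29) = −1.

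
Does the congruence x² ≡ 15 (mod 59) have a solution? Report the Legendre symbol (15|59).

1

Reciprocity: 15 ≡ 3 and 59 ≡ 3 (mod 4), so (15/59) = −(59/15).
Reduce top mod 15: now compute (14/15).
Pull out 2: since 15 ≡ 7 (mod 8), (2/15) = +1.
Reciprocity: 7 ≡ 3 and 15 ≡ 3 (mod 4), so (7/15) = −(15/7).
Reduce top mod 7: now compute (1/7).
Reached (1/7) = 1. Collecting the sign flips along the way, the symbol is +1.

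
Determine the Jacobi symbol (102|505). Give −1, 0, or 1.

Pull out 2: since 505 ≡ 1 (mod 8), (2/505) = +1.
Reciprocity: 51 ≡ 3 and 505 ≡ 1 (mod 4), so (51/505) = +(505/51).
Reduce top mod 51: now compute (46/51).
Pull out 2: since 51 ≡ 3 (mod 8), (2/51) = -1.
Reciprocity: 23 ≡ 3 and 51 ≡ 3 (mod 4), so (23/51) = −(51/23).
Reduce top mod 23: now compute (5/23).
Reciprocity: 5 ≡ 1 and 23 ≡ 3 (mod 4), so (5/23) = +(23/5).
Reduce top mod 5: now compute (3/5).
Reciprocity: 3 ≡ 3 and 5 ≡ 1 (mod 4), so (3/5) = +(5/3).
Reduce top mod 3: now compute (2/3).
Pull out 2: since 3 ≡ 3 (mod 8), (2/3) = -1.
Reached (1/3) = 1. Collecting the sign flips along the way, the symbol is -1.

-1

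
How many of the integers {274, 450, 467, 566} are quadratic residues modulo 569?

(274/569) = -1 → non-residue.
(450/569) = +1 → QR.
(467/569) = -1 → non-residue.
(566/569) = -1 → non-residue.
Total quadratic residues among the 4: 1.

1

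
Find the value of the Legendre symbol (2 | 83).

Pull out 2: since 83 ≡ 3 (mod 8), (2/83) = -1.
Reached (1/83) = 1. Collecting the sign flips along the way, the symbol is -1.

-1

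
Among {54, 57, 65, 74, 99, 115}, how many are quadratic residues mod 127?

3

(54/127) = -1 → non-residue.
(57/127) = -1 → non-residue.
(65/127) = -1 → non-residue.
(74/127) = +1 → QR.
(99/127) = +1 → QR.
(115/127) = +1 → QR.
Total quadratic residues among the 6: 3.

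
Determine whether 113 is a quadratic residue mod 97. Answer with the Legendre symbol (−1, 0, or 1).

First reduce: 113 ≡ 16 (mod 97).
Pull out 2^4: since 97 ≡ 1 (mod 8), (2/97) = +1, so (2/97)^4 = +1.
Reached (1/97) = 1. Collecting the sign flips along the way, the symbol is +1.

1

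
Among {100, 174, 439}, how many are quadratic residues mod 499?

3

(100/499) = +1 → QR.
(174/499) = +1 → QR.
(439/499) = +1 → QR.
Total quadratic residues among the 3: 3.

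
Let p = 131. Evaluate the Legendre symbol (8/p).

Euler's criterion: (8/131) ≡ 8^65 (mod 131).
8^2 ≡ 64 (mod 131)
8^4 ≡ 35 (mod 131)
8^8 ≡ 46 (mod 131)
8^16 ≡ 20 (mod 131)
8^32 ≡ 7 (mod 131)
8^64 ≡ 49 (mod 131)
8^65 = 8^(64+1) ≡ 130 (mod 131).
Result is 130 ≡ −1, so (8/131) = −1.

-1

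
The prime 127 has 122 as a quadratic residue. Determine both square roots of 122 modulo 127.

Since 127 ≡ 3 (mod 4), a square root of 122 is 122^((127+1)/4) = 122^32 mod 127.
Repeated squaring: 122^2≡25, 122^4≡117, 122^8≡100, 122^16≡94, 122^32≡73 (mod 127).
122^32 = 122^(32) ≡ 73 (mod 127).
Check: 73² = 5329 ≡ 122 (mod 127). The two roots are 54 and 73.

54, 73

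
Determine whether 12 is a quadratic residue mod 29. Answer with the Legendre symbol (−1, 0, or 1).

-1

Pull out 2^2: since 29 ≡ 5 (mod 8), (2/29) = -1, so (2/29)^2 = +1.
Reciprocity: 3 ≡ 3 and 29 ≡ 1 (mod 4), so (3/29) = +(29/3).
Reduce top mod 3: now compute (2/3).
Pull out 2: since 3 ≡ 3 (mod 8), (2/3) = -1.
Reached (1/3) = 1. Collecting the sign flips along the way, the symbol is -1.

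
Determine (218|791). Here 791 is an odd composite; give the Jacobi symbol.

Pull out 2: since 791 ≡ 7 (mod 8), (2/791) = +1.
Reciprocity: 109 ≡ 1 and 791 ≡ 3 (mod 4), so (109/791) = +(791/109).
Reduce top mod 109: now compute (28/109).
Pull out 2^2: since 109 ≡ 5 (mod 8), (2/109) = -1, so (2/109)^2 = +1.
Reciprocity: 7 ≡ 3 and 109 ≡ 1 (mod 4), so (7/109) = +(109/7).
Reduce top mod 7: now compute (4/7).
Pull out 2^2: since 7 ≡ 7 (mod 8), (2/7) = +1, so (2/7)^2 = +1.
Reached (1/7) = 1. Collecting the sign flips along the way, the symbol is +1.

1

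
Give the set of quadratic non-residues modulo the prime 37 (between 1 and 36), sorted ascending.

2,5,6,8,13,14,15,17,18,19,20,22,23,24,29,31,32,35

Square k = 1,…,18 (k and 37−k give the same square):
1²=1, 2²=4, 3²=9, 4²=16, 5²=25, 6²=36, 7²≡12, 8²≡27, 9²≡7, 10²≡26, 11²≡10, 12²≡33, 13²≡21, 14²≡11, 15²≡3, 16²≡34, 17²≡30, 18²≡28 (mod 37).
The residues are {1, 3, 4, 7, 9, 10, 11, 12, 16, 21, 25, 26, 27, 28, 30, 33, 34, 36}; the non-residues are the remaining 18 nonzero classes.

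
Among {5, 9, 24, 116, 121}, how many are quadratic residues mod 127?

(5/127) = -1 → non-residue.
(9/127) = +1 → QR.
(24/127) = -1 → non-residue.
(116/127) = -1 → non-residue.
(121/127) = +1 → QR.
Total quadratic residues among the 5: 2.

2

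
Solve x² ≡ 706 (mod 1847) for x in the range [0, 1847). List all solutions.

Since 1847 ≡ 3 (mod 4), a square root of 706 is 706^((1847+1)/4) = 706^462 mod 1847.
Repeated squaring: 706^2≡1593, 706^4≡1718, 706^8≡18, 706^16≡324, 706^32≡1544, 706^64≡1306, 706^128≡855, 706^256≡1460 (mod 1847).
706^462 = 706^(256+128+64+8+4+2) ≡ 252 (mod 1847).
Check: 252² = 63504 ≡ 706 (mod 1847). The two roots are 252 and 1595.

252, 1595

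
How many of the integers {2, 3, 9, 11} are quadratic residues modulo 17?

2

(2/17) = +1 → QR.
(3/17) = -1 → non-residue.
(9/17) = +1 → QR.
(11/17) = -1 → non-residue.
Total quadratic residues among the 4: 2.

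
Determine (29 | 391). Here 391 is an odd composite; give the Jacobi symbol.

-1

Reciprocity: 29 ≡ 1 and 391 ≡ 3 (mod 4), so (29/391) = +(391/29).
Reduce top mod 29: now compute (14/29).
Pull out 2: since 29 ≡ 5 (mod 8), (2/29) = -1.
Reciprocity: 7 ≡ 3 and 29 ≡ 1 (mod 4), so (7/29) = +(29/7).
Reduce top mod 7: now compute (1/7).
Reached (1/7) = 1. Collecting the sign flips along the way, the symbol is -1.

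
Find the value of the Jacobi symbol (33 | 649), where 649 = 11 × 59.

Reciprocity: 33 ≡ 1 and 649 ≡ 1 (mod 4), so (33/649) = +(649/33).
Reduce top mod 33: now compute (22/33).
Pull out 2: since 33 ≡ 1 (mod 8), (2/33) = +1.
Reciprocity: 11 ≡ 3 and 33 ≡ 1 (mod 4), so (11/33) = +(33/11).
Reduce top mod 11: now compute (0/11).
Top reduces to 0: gcd > 1, so the symbol is 0.

0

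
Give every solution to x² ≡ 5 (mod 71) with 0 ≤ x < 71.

17, 54

Since 71 ≡ 3 (mod 4), a square root of 5 is 5^((71+1)/4) = 5^18 mod 71.
Repeated squaring: 5^2≡25, 5^4≡57, 5^8≡54, 5^16≡5 (mod 71).
5^18 = 5^(16+2) ≡ 54 (mod 71).
Check: 54² = 2916 ≡ 5 (mod 71). The two roots are 17 and 54.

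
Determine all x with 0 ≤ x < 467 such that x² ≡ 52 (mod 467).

156, 311

Since 467 ≡ 3 (mod 4), a square root of 52 is 52^((467+1)/4) = 52^117 mod 467.
Repeated squaring: 52^2≡369, 52^4≡264, 52^8≡113, 52^16≡160, 52^32≡382, 52^64≡220 (mod 467).
52^117 = 52^(64+32+16+4+1) ≡ 156 (mod 467).
Check: 156² = 24336 ≡ 52 (mod 467). The two roots are 156 and 311.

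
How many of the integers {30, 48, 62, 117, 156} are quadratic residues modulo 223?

(30/223) = +1 → QR.
(48/223) = -1 → non-residue.
(62/223) = +1 → QR.
(117/223) = -1 → non-residue.
(156/223) = +1 → QR.
Total quadratic residues among the 5: 3.

3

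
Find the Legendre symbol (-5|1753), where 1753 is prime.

-1

First reduce: -5 ≡ 1748 (mod 1753).
Pull out 2^2: since 1753 ≡ 1 (mod 8), (2/1753) = +1, so (2/1753)^2 = +1.
Reciprocity: 437 ≡ 1 and 1753 ≡ 1 (mod 4), so (437/1753) = +(1753/437).
Reduce top mod 437: now compute (5/437).
Reciprocity: 5 ≡ 1 and 437 ≡ 1 (mod 4), so (5/437) = +(437/5).
Reduce top mod 5: now compute (2/5).
Pull out 2: since 5 ≡ 5 (mod 8), (2/5) = -1.
Reached (1/5) = 1. Collecting the sign flips along the way, the symbol is -1.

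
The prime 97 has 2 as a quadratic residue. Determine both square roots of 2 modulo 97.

97 ≡ 1 (mod 4), so we find a root by search.
Trying successive values, 14² = 196 ≡ 2 (mod 97). The other root is 97 − 14 = 83.

14, 83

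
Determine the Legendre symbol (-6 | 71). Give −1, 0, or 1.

First reduce: -6 ≡ 65 (mod 71).
Reciprocity: 65 ≡ 1 and 71 ≡ 3 (mod 4), so (65/71) = +(71/65).
Reduce top mod 65: now compute (6/65).
Pull out 2: since 65 ≡ 1 (mod 8), (2/65) = +1.
Reciprocity: 3 ≡ 3 and 65 ≡ 1 (mod 4), so (3/65) = +(65/3).
Reduce top mod 3: now compute (2/3).
Pull out 2: since 3 ≡ 3 (mod 8), (2/3) = -1.
Reached (1/3) = 1. Collecting the sign flips along the way, the symbol is -1.

-1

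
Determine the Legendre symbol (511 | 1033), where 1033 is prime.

-1

Reciprocity: 511 ≡ 3 and 1033 ≡ 1 (mod 4), so (511/1033) = +(1033/511).
Reduce top mod 511: now compute (11/511).
Reciprocity: 11 ≡ 3 and 511 ≡ 3 (mod 4), so (11/511) = −(511/11).
Reduce top mod 11: now compute (5/11).
Reciprocity: 5 ≡ 1 and 11 ≡ 3 (mod 4), so (5/11) = +(11/5).
Reduce top mod 5: now compute (1/5).
Reached (1/5) = 1. Collecting the sign flips along the way, the symbol is -1.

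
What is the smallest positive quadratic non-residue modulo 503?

5

(2/503) = +1, so 2 is a residue.
(3/503) = +1, so 3 is a residue.
(4/503) = +1, so 4 is a residue.
(5/503) = −1, so 5 is the smallest positive non-residue mod 503.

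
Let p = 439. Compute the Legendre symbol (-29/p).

-1

First reduce: -29 ≡ 410 (mod 439).
Pull out 2: since 439 ≡ 7 (mod 8), (2/439) = +1.
Reciprocity: 205 ≡ 1 and 439 ≡ 3 (mod 4), so (205/439) = +(439/205).
Reduce top mod 205: now compute (29/205).
Reciprocity: 29 ≡ 1 and 205 ≡ 1 (mod 4), so (29/205) = +(205/29).
Reduce top mod 29: now compute (2/29).
Pull out 2: since 29 ≡ 5 (mod 8), (2/29) = -1.
Reached (1/29) = 1. Collecting the sign flips along the way, the symbol is -1.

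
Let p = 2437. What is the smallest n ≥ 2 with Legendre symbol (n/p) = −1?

(2/2437) = −1, so 2 is the smallest positive non-residue mod 2437.

2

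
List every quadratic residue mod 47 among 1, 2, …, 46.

Square k = 1,…,23 (k and 47−k give the same square):
1²=1, 2²=4, 3²=9, 4²=16, 5²=25, 6²=36, 7²≡2, 8²≡17, 9²≡34, 10²≡6, 11²≡27, 12²≡3, 13²≡28, 14²≡8, 15²≡37, 16²≡21, 17²≡7, 18²≡42, 19²≡32, 20²≡24, 21²≡18, 22²≡14, 23²≡12 (mod 47).
So the quadratic residues mod 47 are {1, 2, 3, 4, 6, 7, 8, 9, 12, 14, 16, 17, 18, 21, 24, 25, 27, 28, 32, 34, 36, 37, 42}.

1,2,3,4,6,7,8,9,12,14,16,17,18,21,24,25,27,28,32,34,36,37,42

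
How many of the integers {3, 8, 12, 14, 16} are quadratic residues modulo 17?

2

(3/17) = -1 → non-residue.
(8/17) = +1 → QR.
(12/17) = -1 → non-residue.
(14/17) = -1 → non-residue.
(16/17) = +1 → QR.
Total quadratic residues among the 5: 2.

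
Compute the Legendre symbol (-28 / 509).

-1

Euler's criterion: (-28/509) ≡ 481^254 (mod 509).
481^2 ≡ 275 (mod 509)
481^4 ≡ 293 (mod 509)
481^8 ≡ 337 (mod 509)
481^16 ≡ 62 (mod 509)
481^32 ≡ 281 (mod 509)
481^64 ≡ 66 (mod 509)
481^128 ≡ 284 (mod 509)
481^254 = 481^(128+64+32+16+8+4+2) ≡ 508 (mod 509).
Result is 508 ≡ −1, so (-28/509) = −1.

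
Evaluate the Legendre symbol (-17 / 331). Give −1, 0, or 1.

-1

First reduce: -17 ≡ 314 (mod 331).
Pull out 2: since 331 ≡ 3 (mod 8), (2/331) = -1.
Reciprocity: 157 ≡ 1 and 331 ≡ 3 (mod 4), so (157/331) = +(331/157).
Reduce top mod 157: now compute (17/157).
Reciprocity: 17 ≡ 1 and 157 ≡ 1 (mod 4), so (17/157) = +(157/17).
Reduce top mod 17: now compute (4/17).
Pull out 2^2: since 17 ≡ 1 (mod 8), (2/17) = +1, so (2/17)^2 = +1.
Reached (1/17) = 1. Collecting the sign flips along the way, the symbol is -1.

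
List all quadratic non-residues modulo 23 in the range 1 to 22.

5,7,10,11,14,15,17,19,20,21,22

Square k = 1,…,11 (k and 23−k give the same square):
1²=1, 2²=4, 3²=9, 4²=16, 5²≡2, 6²≡13, 7²≡3, 8²≡18, 9²≡12, 10²≡8, 11²≡6 (mod 23).
The residues are {1, 2, 3, 4, 6, 8, 9, 12, 13, 16, 18}; the non-residues are the remaining 11 nonzero classes.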